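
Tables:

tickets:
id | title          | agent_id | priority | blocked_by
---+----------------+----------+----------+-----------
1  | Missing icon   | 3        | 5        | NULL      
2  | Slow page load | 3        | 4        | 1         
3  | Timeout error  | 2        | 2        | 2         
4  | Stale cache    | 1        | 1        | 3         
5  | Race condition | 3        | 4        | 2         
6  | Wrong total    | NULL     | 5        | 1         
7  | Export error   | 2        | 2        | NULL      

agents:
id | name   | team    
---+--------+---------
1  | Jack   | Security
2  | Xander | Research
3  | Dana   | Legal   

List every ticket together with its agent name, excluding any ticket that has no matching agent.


INNER JOIN keeps only tickets rows whose agent_id matches an id in agents. Walk through each ticket:
  - ticket 1 (Missing icon): agent_id=3 -> matches Dana
  - ticket 2 (Slow page load): agent_id=3 -> matches Dana
  - ticket 3 (Timeout error): agent_id=2 -> matches Xander
  - ticket 4 (Stale cache): agent_id=1 -> matches Jack
  - ticket 5 (Race condition): agent_id=3 -> matches Dana
  - ticket 6 (Wrong total): agent_id=NULL, no match -> dropped
  - ticket 7 (Export error): agent_id=2 -> matches Xander
So 1 of 7 rows is dropped.

SQL:
SELECT a.title, b.name AS agent
FROM tickets a
INNER JOIN agents b ON a.agent_id = b.id

Result:
title          | agent 
---------------+-------
Missing icon   | Dana  
Slow page load | Dana  
Timeout error  | Xander
Stale cache    | Jack  
Race condition | Dana  
Export error   | Xander


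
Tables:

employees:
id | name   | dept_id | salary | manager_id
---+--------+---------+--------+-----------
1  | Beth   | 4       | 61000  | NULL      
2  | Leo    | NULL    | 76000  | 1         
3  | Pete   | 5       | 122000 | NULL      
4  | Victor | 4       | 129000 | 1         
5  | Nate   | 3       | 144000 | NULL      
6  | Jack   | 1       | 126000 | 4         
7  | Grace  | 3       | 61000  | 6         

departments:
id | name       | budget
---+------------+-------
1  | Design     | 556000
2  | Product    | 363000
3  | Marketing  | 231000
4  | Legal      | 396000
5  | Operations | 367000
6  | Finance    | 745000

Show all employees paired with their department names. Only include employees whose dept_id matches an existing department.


INNER JOIN keeps only employees rows whose dept_id matches an id in departments. Walk through each employee:
  - employee 1 (Beth): dept_id=4 -> matches Legal
  - employee 2 (Leo): dept_id=NULL, no match -> dropped
  - employee 3 (Pete): dept_id=5 -> matches Operations
  - employee 4 (Victor): dept_id=4 -> matches Legal
  - employee 5 (Nate): dept_id=3 -> matches Marketing
  - employee 6 (Jack): dept_id=1 -> matches Design
  - employee 7 (Grace): dept_id=3 -> matches Marketing
So 1 of 7 rows is dropped.

SQL:
SELECT a.name, b.name AS department
FROM employees a
INNER JOIN departments b ON a.dept_id = b.id

Result:
name   | department
-------+-----------
Beth   | Legal     
Pete   | Operations
Victor | Legal     
Nate   | Marketing 
Jack   | Design    
Grace  | Marketing 


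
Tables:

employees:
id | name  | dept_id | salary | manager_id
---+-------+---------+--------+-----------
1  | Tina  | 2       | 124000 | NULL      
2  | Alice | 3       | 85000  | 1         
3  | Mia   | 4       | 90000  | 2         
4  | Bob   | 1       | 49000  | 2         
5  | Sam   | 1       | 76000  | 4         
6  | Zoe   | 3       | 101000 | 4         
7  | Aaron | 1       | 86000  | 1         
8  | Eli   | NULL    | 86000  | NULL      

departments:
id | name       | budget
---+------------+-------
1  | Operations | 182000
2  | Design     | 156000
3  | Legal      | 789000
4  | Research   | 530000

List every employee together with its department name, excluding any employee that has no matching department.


INNER JOIN keeps only employees rows whose dept_id matches an id in departments. Walk through each employee:
  - employee 1 (Tina): dept_id=2 -> matches Design
  - employee 2 (Alice): dept_id=3 -> matches Legal
  - employee 3 (Mia): dept_id=4 -> matches Research
  - employee 4 (Bob): dept_id=1 -> matches Operations
  - employee 5 (Sam): dept_id=1 -> matches Operations
  - employee 6 (Zoe): dept_id=3 -> matches Legal
  - employee 7 (Aaron): dept_id=1 -> matches Operations
  - employee 8 (Eli): dept_id=NULL, no match -> dropped
So 1 of 8 rows is dropped.

SQL:
SELECT a.name, b.name AS department
FROM employees a
INNER JOIN departments b ON a.dept_id = b.id

Result:
name  | department
------+-----------
Tina  | Design    
Alice | Legal     
Mia   | Research  
Bob   | Operations
Sam   | Operations
Zoe   | Legal     
Aaron | Operations


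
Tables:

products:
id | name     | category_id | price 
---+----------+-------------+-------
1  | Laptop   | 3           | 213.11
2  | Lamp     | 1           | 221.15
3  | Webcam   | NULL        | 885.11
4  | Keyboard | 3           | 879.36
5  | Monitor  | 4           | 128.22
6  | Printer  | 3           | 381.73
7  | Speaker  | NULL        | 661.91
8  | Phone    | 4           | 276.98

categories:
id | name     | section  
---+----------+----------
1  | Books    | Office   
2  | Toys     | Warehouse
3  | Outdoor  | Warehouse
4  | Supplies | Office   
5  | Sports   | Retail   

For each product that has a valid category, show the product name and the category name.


INNER JOIN keeps only products rows whose category_id matches an id in categories. Walk through each product:
  - product 1 (Laptop): category_id=3 -> matches Outdoor
  - product 2 (Lamp): category_id=1 -> matches Books
  - product 3 (Webcam): category_id=NULL, no match -> dropped
  - product 4 (Keyboard): category_id=3 -> matches Outdoor
  - product 5 (Monitor): category_id=4 -> matches Supplies
  - product 6 (Printer): category_id=3 -> matches Outdoor
  - product 7 (Speaker): category_id=NULL, no match -> dropped
  - product 8 (Phone): category_id=4 -> matches Supplies
So 2 of 8 rows are dropped.

SQL:
SELECT a.name, b.name AS category
FROM products a
INNER JOIN categories b ON a.category_id = b.id

Result:
name     | category
---------+---------
Laptop   | Outdoor 
Lamp     | Books   
Keyboard | Outdoor 
Monitor  | Supplies
Printer  | Outdoor 
Phone    | Supplies


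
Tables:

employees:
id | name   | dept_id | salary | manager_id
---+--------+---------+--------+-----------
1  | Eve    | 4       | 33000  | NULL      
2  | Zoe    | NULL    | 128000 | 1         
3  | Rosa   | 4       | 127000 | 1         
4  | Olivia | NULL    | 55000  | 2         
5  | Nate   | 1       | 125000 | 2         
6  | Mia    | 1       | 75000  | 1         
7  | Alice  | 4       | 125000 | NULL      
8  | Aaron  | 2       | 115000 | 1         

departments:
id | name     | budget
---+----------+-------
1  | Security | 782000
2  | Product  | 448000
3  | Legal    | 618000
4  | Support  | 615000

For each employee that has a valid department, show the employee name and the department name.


INNER JOIN keeps only employees rows whose dept_id matches an id in departments. Walk through each employee:
  - employee 1 (Eve): dept_id=4 -> matches Support
  - employee 2 (Zoe): dept_id=NULL, no match -> dropped
  - employee 3 (Rosa): dept_id=4 -> matches Support
  - employee 4 (Olivia): dept_id=NULL, no match -> dropped
  - employee 5 (Nate): dept_id=1 -> matches Security
  - employee 6 (Mia): dept_id=1 -> matches Security
  - employee 7 (Alice): dept_id=4 -> matches Support
  - employee 8 (Aaron): dept_id=2 -> matches Product
So 2 of 8 rows are dropped.

SQL:
SELECT a.name, b.name AS department
FROM employees a
INNER JOIN departments b ON a.dept_id = b.id

Result:
name  | department
------+-----------
Eve   | Support   
Rosa  | Support   
Nate  | Security  
Mia   | Security  
Alice | Support   
Aaron | Product   


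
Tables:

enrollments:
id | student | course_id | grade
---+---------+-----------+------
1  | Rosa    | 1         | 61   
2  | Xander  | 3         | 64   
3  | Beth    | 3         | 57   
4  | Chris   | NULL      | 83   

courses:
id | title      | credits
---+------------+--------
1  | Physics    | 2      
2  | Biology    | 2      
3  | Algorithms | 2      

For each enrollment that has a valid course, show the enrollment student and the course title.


INNER JOIN keeps only enrollments rows whose course_id matches an id in courses. Walk through each enrollment:
  - enrollment 1 (Rosa): course_id=1 -> matches Physics
  - enrollment 2 (Xander): course_id=3 -> matches Algorithms
  - enrollment 3 (Beth): course_id=3 -> matches Algorithms
  - enrollment 4 (Chris): course_id=NULL, no match -> dropped
So 1 of 4 rows is dropped.

SQL:
SELECT a.student, b.title AS course
FROM enrollments a
INNER JOIN courses b ON a.course_id = b.id

Result:
student | course    
--------+-----------
Rosa    | Physics   
Xander  | Algorithms
Beth    | Algorithms


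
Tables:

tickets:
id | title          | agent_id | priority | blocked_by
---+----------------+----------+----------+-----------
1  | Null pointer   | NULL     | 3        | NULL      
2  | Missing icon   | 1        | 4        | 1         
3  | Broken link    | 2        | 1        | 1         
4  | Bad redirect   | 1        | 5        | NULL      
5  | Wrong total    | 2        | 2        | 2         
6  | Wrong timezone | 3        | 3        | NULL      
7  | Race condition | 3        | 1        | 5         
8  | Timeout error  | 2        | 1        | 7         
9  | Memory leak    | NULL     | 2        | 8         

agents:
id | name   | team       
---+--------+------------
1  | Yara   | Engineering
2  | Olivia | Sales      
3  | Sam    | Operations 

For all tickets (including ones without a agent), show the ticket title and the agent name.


LEFT JOIN keeps every row from tickets (the left table); where agent_id has no match in agents, the agent columns become NULL. Walk through each ticket:
  - ticket 1 (Null pointer): agent_id=NULL, no match -> kept with NULL
  - ticket 2 (Missing icon): agent_id=1 -> matches Yara
  - ticket 3 (Broken link): agent_id=2 -> matches Olivia
  - ticket 4 (Bad redirect): agent_id=1 -> matches Yara
  - ticket 5 (Wrong total): agent_id=2 -> matches Olivia
  - ticket 6 (Wrong timezone): agent_id=3 -> matches Sam
  - ticket 7 (Race condition): agent_id=3 -> matches Sam
  - ticket 8 (Timeout error): agent_id=2 -> matches Olivia
  - ticket 9 (Memory leak): agent_id=NULL, no match -> kept with NULL
All 9 rows appear; 2 have NULL agent.

SQL:
SELECT a.title, b.name AS agent
FROM tickets a
LEFT JOIN agents b ON a.agent_id = b.id

Result:
title          | agent 
---------------+-------
Null pointer   | NULL  
Missing icon   | Yara  
Broken link    | Olivia
Bad redirect   | Yara  
Wrong total    | Olivia
Wrong timezone | Sam   
Race condition | Sam   
Timeout error  | Olivia
Memory leak    | NULL  


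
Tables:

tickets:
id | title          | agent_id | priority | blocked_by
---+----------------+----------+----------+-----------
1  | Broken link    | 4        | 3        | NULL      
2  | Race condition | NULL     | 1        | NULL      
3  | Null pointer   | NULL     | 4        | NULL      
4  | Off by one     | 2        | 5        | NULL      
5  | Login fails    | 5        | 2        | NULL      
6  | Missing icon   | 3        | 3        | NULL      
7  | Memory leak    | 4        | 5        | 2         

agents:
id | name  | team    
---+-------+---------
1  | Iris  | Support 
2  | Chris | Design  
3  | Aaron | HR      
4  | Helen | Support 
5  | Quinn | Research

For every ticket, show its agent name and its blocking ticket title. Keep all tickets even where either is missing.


Two LEFT JOINs from the same base table tickets: one to agents via agent_id, one to tickets itself via blocked_by. Both are LEFT so every ticket is preserved.
Match against agents:
  - ticket 1 (Broken link): agent_id=4 -> matches Helen
  - ticket 2 (Race condition): agent_id=NULL, no match -> kept with NULL
  - ticket 3 (Null pointer): agent_id=NULL, no match -> kept with NULL
  - ticket 4 (Off by one): agent_id=2 -> matches Chris
  - ticket 5 (Login fails): agent_id=5 -> matches Quinn
  - ticket 6 (Missing icon): agent_id=3 -> matches Aaron
  - ticket 7 (Memory leak): agent_id=4 -> matches Helen
Match against tickets (self):
  - ticket 1 (Broken link): blocked_by=NULL -> NULL
  - ticket 2 (Race condition): blocked_by=NULL -> NULL
  - ticket 3 (Null pointer): blocked_by=NULL -> NULL
  - ticket 4 (Off by one): blocked_by=NULL -> NULL
  - ticket 5 (Login fails): blocked_by=NULL -> NULL
  - ticket 6 (Missing icon): blocked_by=NULL -> NULL
  - ticket 7 (Memory leak): blocked_by=2 -> Race condition

SQL:
SELECT a.title, b.name AS agent, c.title AS blocked_by
FROM tickets a
LEFT JOIN agents b ON a.agent_id = b.id
LEFT JOIN tickets c ON a.blocked_by = c.id

Result:
title          | agent | blocked_by    
---------------+-------+---------------
Broken link    | Helen | NULL          
Race condition | NULL  | NULL          
Null pointer   | NULL  | NULL          
Off by one     | Chris | NULL          
Login fails    | Quinn | NULL          
Missing icon   | Aaron | NULL          
Memory leak    | Helen | Race condition


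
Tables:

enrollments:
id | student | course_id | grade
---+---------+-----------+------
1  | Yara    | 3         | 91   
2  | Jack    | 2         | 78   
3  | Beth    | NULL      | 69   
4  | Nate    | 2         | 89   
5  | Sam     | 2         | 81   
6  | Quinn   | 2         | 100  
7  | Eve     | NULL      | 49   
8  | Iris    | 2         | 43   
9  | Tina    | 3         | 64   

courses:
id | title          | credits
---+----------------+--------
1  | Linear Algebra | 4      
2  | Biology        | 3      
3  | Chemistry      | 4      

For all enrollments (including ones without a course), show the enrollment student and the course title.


LEFT JOIN keeps every row from enrollments (the left table); where course_id has no match in courses, the course columns become NULL. Walk through each enrollment:
  - enrollment 1 (Yara): course_id=3 -> matches Chemistry
  - enrollment 2 (Jack): course_id=2 -> matches Biology
  - enrollment 3 (Beth): course_id=NULL, no match -> kept with NULL
  - enrollment 4 (Nate): course_id=2 -> matches Biology
  - enrollment 5 (Sam): course_id=2 -> matches Biology
  - enrollment 6 (Quinn): course_id=2 -> matches Biology
  - enrollment 7 (Eve): course_id=NULL, no match -> kept with NULL
  - enrollment 8 (Iris): course_id=2 -> matches Biology
  - enrollment 9 (Tina): course_id=3 -> matches Chemistry
All 9 rows appear; 2 have NULL course.

SQL:
SELECT a.student, b.title AS course
FROM enrollments a
LEFT JOIN courses b ON a.course_id = b.id

Result:
student | course   
--------+----------
Yara    | Chemistry
Jack    | Biology  
Beth    | NULL     
Nate    | Biology  
Sam     | Biology  
Quinn   | Biology  
Eve     | NULL     
Iris    | Biology  
Tina    | Chemistry


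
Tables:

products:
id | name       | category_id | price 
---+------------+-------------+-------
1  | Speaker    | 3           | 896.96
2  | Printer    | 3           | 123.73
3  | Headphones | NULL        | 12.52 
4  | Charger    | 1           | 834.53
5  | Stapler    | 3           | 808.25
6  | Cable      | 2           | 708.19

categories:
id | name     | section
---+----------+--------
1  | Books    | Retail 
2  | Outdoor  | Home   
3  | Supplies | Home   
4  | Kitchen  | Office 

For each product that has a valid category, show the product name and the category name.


INNER JOIN keeps only products rows whose category_id matches an id in categories. Walk through each product:
  - product 1 (Speaker): category_id=3 -> matches Supplies
  - product 2 (Printer): category_id=3 -> matches Supplies
  - product 3 (Headphones): category_id=NULL, no match -> dropped
  - product 4 (Charger): category_id=1 -> matches Books
  - product 5 (Stapler): category_id=3 -> matches Supplies
  - product 6 (Cable): category_id=2 -> matches Outdoor
So 1 of 6 rows is dropped.

SQL:
SELECT a.name, b.name AS category
FROM products a
INNER JOIN categories b ON a.category_id = b.id

Result:
name    | category
--------+---------
Speaker | Supplies
Printer | Supplies
Charger | Books   
Stapler | Supplies
Cable   | Outdoor 


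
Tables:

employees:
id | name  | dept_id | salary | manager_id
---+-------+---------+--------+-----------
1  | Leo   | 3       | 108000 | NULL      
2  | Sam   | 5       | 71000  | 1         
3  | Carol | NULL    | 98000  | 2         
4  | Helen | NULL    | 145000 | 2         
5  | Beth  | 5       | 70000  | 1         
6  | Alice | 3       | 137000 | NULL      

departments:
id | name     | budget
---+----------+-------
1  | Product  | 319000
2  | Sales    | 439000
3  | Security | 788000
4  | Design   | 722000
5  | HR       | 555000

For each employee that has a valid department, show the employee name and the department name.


INNER JOIN keeps only employees rows whose dept_id matches an id in departments. Walk through each employee:
  - employee 1 (Leo): dept_id=3 -> matches Security
  - employee 2 (Sam): dept_id=5 -> matches HR
  - employee 3 (Carol): dept_id=NULL, no match -> dropped
  - employee 4 (Helen): dept_id=NULL, no match -> dropped
  - employee 5 (Beth): dept_id=5 -> matches HR
  - employee 6 (Alice): dept_id=3 -> matches Security
So 2 of 6 rows are dropped.

SQL:
SELECT a.name, b.name AS department
FROM employees a
INNER JOIN departments b ON a.dept_id = b.id

Result:
name  | department
------+-----------
Leo   | Security  
Sam   | HR        
Beth  | HR        
Alice | Security  


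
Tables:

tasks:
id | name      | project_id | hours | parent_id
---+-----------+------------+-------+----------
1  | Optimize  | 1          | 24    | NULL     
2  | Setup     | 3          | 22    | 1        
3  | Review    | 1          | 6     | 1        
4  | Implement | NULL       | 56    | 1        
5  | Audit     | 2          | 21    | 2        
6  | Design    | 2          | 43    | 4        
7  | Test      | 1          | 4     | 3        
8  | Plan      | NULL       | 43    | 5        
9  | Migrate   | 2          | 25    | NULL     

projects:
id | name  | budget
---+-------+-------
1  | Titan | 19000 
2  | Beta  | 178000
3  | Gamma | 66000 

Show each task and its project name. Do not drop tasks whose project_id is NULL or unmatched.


LEFT JOIN keeps every row from tasks (the left table); where project_id has no match in projects, the project columns become NULL. Walk through each task:
  - task 1 (Optimize): project_id=1 -> matches Titan
  - task 2 (Setup): project_id=3 -> matches Gamma
  - task 3 (Review): project_id=1 -> matches Titan
  - task 4 (Implement): project_id=NULL, no match -> kept with NULL
  - task 5 (Audit): project_id=2 -> matches Beta
  - task 6 (Design): project_id=2 -> matches Beta
  - task 7 (Test): project_id=1 -> matches Titan
  - task 8 (Plan): project_id=NULL, no match -> kept with NULL
  - task 9 (Migrate): project_id=2 -> matches Beta
All 9 rows appear; 2 have NULL project.

SQL:
SELECT a.name, b.name AS project
FROM tasks a
LEFT JOIN projects b ON a.project_id = b.id

Result:
name      | project
----------+--------
Optimize  | Titan  
Setup     | Gamma  
Review    | Titan  
Implement | NULL   
Audit     | Beta   
Design    | Beta   
Test      | Titan  
Plan      | NULL   
Migrate   | Beta   


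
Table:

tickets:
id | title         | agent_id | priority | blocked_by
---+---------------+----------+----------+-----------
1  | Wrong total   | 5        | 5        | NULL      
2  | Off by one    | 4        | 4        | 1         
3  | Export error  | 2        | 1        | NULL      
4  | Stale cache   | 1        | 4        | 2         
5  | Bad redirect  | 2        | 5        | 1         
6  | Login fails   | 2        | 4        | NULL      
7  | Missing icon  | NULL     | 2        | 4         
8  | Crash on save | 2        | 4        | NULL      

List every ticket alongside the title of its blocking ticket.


This is a self-join: tickets is joined to a second copy of itself, matching each row's blocked_by to another row's id. Use LEFT JOIN so rows with blocked_by=NULL are kept.
  - ticket 1 (Wrong total): blocked_by=NULL -> NULL
  - ticket 2 (Off by one): blocked_by=1 -> Wrong total
  - ticket 3 (Export error): blocked_by=NULL -> NULL
  - ticket 4 (Stale cache): blocked_by=2 -> Off by one
  - ticket 5 (Bad redirect): blocked_by=1 -> Wrong total
  - ticket 6 (Login fails): blocked_by=NULL -> NULL
  - ticket 7 (Missing icon): blocked_by=4 -> Stale cache
  - ticket 8 (Crash on save): blocked_by=NULL -> NULL

SQL:
SELECT a.title AS item, b.title AS blocked_by
FROM tickets a
LEFT JOIN tickets b ON a.blocked_by = b.id

Result:
item          | blocked_by 
--------------+------------
Wrong total   | NULL       
Off by one    | Wrong total
Export error  | NULL       
Stale cache   | Off by one 
Bad redirect  | Wrong total
Login fails   | NULL       
Missing icon  | Stale cache
Crash on save | NULL       


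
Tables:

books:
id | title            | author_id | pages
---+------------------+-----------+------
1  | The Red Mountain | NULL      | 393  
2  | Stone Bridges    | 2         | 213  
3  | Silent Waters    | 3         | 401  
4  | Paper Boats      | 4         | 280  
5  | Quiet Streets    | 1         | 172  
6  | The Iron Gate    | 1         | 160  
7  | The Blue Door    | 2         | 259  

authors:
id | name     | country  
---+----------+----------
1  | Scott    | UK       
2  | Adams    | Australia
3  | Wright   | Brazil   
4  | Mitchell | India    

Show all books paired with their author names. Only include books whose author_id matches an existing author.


INNER JOIN keeps only books rows whose author_id matches an id in authors. Walk through each book:
  - book 1 (The Red Mountain): author_id=NULL, no match -> dropped
  - book 2 (Stone Bridges): author_id=2 -> matches Adams
  - book 3 (Silent Waters): author_id=3 -> matches Wright
  - book 4 (Paper Boats): author_id=4 -> matches Mitchell
  - book 5 (Quiet Streets): author_id=1 -> matches Scott
  - book 6 (The Iron Gate): author_id=1 -> matches Scott
  - book 7 (The Blue Door): author_id=2 -> matches Adams
So 1 of 7 rows is dropped.

SQL:
SELECT a.title, b.name AS author
FROM books a
INNER JOIN authors b ON a.author_id = b.id

Result:
title         | author  
--------------+---------
Stone Bridges | Adams   
Silent Waters | Wright  
Paper Boats   | Mitchell
Quiet Streets | Scott   
The Iron Gate | Scott   
The Blue Door | Adams   


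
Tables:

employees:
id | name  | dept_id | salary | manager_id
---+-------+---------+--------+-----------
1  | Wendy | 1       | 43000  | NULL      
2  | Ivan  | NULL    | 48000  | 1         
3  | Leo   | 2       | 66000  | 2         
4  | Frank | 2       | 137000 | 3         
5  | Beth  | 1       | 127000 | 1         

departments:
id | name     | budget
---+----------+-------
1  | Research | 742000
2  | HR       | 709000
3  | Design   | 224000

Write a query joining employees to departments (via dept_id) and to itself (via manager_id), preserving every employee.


Two LEFT JOINs from the same base table employees: one to departments via dept_id, one to employees itself via manager_id. Both are LEFT so every employee is preserved.
Match against departments:
  - employee 1 (Wendy): dept_id=1 -> matches Research
  - employee 2 (Ivan): dept_id=NULL, no match -> kept with NULL
  - employee 3 (Leo): dept_id=2 -> matches HR
  - employee 4 (Frank): dept_id=2 -> matches HR
  - employee 5 (Beth): dept_id=1 -> matches Research
Match against employees (self):
  - employee 1 (Wendy): manager_id=NULL -> NULL
  - employee 2 (Ivan): manager_id=1 -> Wendy
  - employee 3 (Leo): manager_id=2 -> Ivan
  - employee 4 (Frank): manager_id=3 -> Leo
  - employee 5 (Beth): manager_id=1 -> Wendy

SQL:
SELECT a.name, b.name AS department, c.name AS manager
FROM employees a
LEFT JOIN departments b ON a.dept_id = b.id
LEFT JOIN employees c ON a.manager_id = c.id

Result:
name  | department | manager
------+------------+--------
Wendy | Research   | NULL   
Ivan  | NULL       | Wendy  
Leo   | HR         | Ivan   
Frank | HR         | Leo    
Beth  | Research   | Wendy  


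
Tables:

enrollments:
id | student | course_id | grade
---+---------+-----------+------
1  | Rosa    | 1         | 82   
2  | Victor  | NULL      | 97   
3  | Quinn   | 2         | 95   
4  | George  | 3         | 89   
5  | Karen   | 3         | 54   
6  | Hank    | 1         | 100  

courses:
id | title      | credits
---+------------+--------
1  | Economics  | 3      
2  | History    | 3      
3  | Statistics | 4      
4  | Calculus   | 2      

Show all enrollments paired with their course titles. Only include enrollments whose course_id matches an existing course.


INNER JOIN keeps only enrollments rows whose course_id matches an id in courses. Walk through each enrollment:
  - enrollment 1 (Rosa): course_id=1 -> matches Economics
  - enrollment 2 (Victor): course_id=NULL, no match -> dropped
  - enrollment 3 (Quinn): course_id=2 -> matches History
  - enrollment 4 (George): course_id=3 -> matches Statistics
  - enrollment 5 (Karen): course_id=3 -> matches Statistics
  - enrollment 6 (Hank): course_id=1 -> matches Economics
So 1 of 6 rows is dropped.

SQL:
SELECT a.student, b.title AS course
FROM enrollments a
INNER JOIN courses b ON a.course_id = b.id

Result:
student | course    
--------+-----------
Rosa    | Economics 
Quinn   | History   
George  | Statistics
Karen   | Statistics
Hank    | Economics 


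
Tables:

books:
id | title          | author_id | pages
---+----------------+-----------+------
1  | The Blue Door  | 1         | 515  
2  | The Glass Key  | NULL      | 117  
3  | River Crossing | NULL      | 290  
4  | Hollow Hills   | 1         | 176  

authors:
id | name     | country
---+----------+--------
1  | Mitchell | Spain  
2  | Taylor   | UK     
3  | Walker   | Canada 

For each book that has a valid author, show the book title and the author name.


INNER JOIN keeps only books rows whose author_id matches an id in authors. Walk through each book:
  - book 1 (The Blue Door): author_id=1 -> matches Mitchell
  - book 2 (The Glass Key): author_id=NULL, no match -> dropped
  - book 3 (River Crossing): author_id=NULL, no match -> dropped
  - book 4 (Hollow Hills): author_id=1 -> matches Mitchell
So 2 of 4 rows are dropped.

SQL:
SELECT a.title, b.name AS author
FROM books a
INNER JOIN authors b ON a.author_id = b.id

Result:
title         | author  
--------------+---------
The Blue Door | Mitchell
Hollow Hills  | Mitchell


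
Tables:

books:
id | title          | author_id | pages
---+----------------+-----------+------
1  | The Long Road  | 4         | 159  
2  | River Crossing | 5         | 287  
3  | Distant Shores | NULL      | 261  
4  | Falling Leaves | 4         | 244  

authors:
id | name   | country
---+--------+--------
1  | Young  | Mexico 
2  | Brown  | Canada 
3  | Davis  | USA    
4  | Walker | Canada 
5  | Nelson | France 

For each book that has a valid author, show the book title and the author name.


INNER JOIN keeps only books rows whose author_id matches an id in authors. Walk through each book:
  - book 1 (The Long Road): author_id=4 -> matches Walker
  - book 2 (River Crossing): author_id=5 -> matches Nelson
  - book 3 (Distant Shores): author_id=NULL, no match -> dropped
  - book 4 (Falling Leaves): author_id=4 -> matches Walker
So 1 of 4 rows is dropped.

SQL:
SELECT a.title, b.name AS author
FROM books a
INNER JOIN authors b ON a.author_id = b.id

Result:
title          | author
---------------+-------
The Long Road  | Walker
River Crossing | Nelson
Falling Leaves | Walker


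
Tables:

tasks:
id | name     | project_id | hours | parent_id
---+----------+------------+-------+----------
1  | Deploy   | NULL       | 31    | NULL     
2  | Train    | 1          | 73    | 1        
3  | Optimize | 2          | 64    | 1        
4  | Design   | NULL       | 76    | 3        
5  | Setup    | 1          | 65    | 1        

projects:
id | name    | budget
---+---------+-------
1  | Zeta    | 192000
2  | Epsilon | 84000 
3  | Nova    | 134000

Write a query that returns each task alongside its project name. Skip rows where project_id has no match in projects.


INNER JOIN keeps only tasks rows whose project_id matches an id in projects. Walk through each task:
  - task 1 (Deploy): project_id=NULL, no match -> dropped
  - task 2 (Train): project_id=1 -> matches Zeta
  - task 3 (Optimize): project_id=2 -> matches Epsilon
  - task 4 (Design): project_id=NULL, no match -> dropped
  - task 5 (Setup): project_id=1 -> matches Zeta
So 2 of 5 rows are dropped.

SQL:
SELECT a.name, b.name AS project
FROM tasks a
INNER JOIN projects b ON a.project_id = b.id

Result:
name     | project
---------+--------
Train    | Zeta   
Optimize | Epsilon
Setup    | Zeta   


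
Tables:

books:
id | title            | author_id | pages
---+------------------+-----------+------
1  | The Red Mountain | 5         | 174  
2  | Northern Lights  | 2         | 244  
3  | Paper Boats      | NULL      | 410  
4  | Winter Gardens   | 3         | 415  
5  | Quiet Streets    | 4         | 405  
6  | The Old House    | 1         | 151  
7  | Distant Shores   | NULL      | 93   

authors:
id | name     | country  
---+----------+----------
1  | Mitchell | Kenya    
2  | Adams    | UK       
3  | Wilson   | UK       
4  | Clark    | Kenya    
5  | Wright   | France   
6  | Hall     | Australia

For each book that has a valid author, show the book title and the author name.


INNER JOIN keeps only books rows whose author_id matches an id in authors. Walk through each book:
  - book 1 (The Red Mountain): author_id=5 -> matches Wright
  - book 2 (Northern Lights): author_id=2 -> matches Adams
  - book 3 (Paper Boats): author_id=NULL, no match -> dropped
  - book 4 (Winter Gardens): author_id=3 -> matches Wilson
  - book 5 (Quiet Streets): author_id=4 -> matches Clark
  - book 6 (The Old House): author_id=1 -> matches Mitchell
  - book 7 (Distant Shores): author_id=NULL, no match -> dropped
So 2 of 7 rows are dropped.

SQL:
SELECT a.title, b.name AS author
FROM books a
INNER JOIN authors b ON a.author_id = b.id

Result:
title            | author  
-----------------+---------
The Red Mountain | Wright  
Northern Lights  | Adams   
Winter Gardens   | Wilson  
Quiet Streets    | Clark   
The Old House    | Mitchell


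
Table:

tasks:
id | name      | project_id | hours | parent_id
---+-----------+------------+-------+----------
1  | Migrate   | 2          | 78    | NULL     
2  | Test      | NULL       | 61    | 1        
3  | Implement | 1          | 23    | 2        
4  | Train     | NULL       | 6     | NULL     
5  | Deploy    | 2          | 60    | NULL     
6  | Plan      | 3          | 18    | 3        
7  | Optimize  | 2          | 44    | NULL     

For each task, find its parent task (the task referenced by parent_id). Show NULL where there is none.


This is a self-join: tasks is joined to a second copy of itself, matching each row's parent_id to another row's id. Use LEFT JOIN so rows with parent_id=NULL are kept.
  - task 1 (Migrate): parent_id=NULL -> NULL
  - task 2 (Test): parent_id=1 -> Migrate
  - task 3 (Implement): parent_id=2 -> Test
  - task 4 (Train): parent_id=NULL -> NULL
  - task 5 (Deploy): parent_id=NULL -> NULL
  - task 6 (Plan): parent_id=3 -> Implement
  - task 7 (Optimize): parent_id=NULL -> NULL

SQL:
SELECT a.name AS item, b.name AS parent
FROM tasks a
LEFT JOIN tasks b ON a.parent_id = b.id

Result:
item      | parent   
----------+----------
Migrate   | NULL     
Test      | Migrate  
Implement | Test     
Train     | NULL     
Deploy    | NULL     
Plan      | Implement
Optimize  | NULL     


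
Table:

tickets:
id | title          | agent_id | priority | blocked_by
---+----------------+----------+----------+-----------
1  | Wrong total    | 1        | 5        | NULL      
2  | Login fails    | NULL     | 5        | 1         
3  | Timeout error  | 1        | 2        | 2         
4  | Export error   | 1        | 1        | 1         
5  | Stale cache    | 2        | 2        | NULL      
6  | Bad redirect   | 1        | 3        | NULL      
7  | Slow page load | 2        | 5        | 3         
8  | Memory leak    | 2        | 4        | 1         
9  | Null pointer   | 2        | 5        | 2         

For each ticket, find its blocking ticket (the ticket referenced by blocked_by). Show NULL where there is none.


This is a self-join: tickets is joined to a second copy of itself, matching each row's blocked_by to another row's id. Use LEFT JOIN so rows with blocked_by=NULL are kept.
  - ticket 1 (Wrong total): blocked_by=NULL -> NULL
  - ticket 2 (Login fails): blocked_by=1 -> Wrong total
  - ticket 3 (Timeout error): blocked_by=2 -> Login fails
  - ticket 4 (Export error): blocked_by=1 -> Wrong total
  - ticket 5 (Stale cache): blocked_by=NULL -> NULL
  - ticket 6 (Bad redirect): blocked_by=NULL -> NULL
  - ticket 7 (Slow page load): blocked_by=3 -> Timeout error
  - ticket 8 (Memory leak): blocked_by=1 -> Wrong total
  - ticket 9 (Null pointer): blocked_by=2 -> Login fails

SQL:
SELECT a.title AS item, b.title AS blocked_by
FROM tickets a
LEFT JOIN tickets b ON a.blocked_by = b.id

Result:
item           | blocked_by   
---------------+--------------
Wrong total    | NULL         
Login fails    | Wrong total  
Timeout error  | Login fails  
Export error   | Wrong total  
Stale cache    | NULL         
Bad redirect   | NULL         
Slow page load | Timeout error
Memory leak    | Wrong total  
Null pointer   | Login fails  


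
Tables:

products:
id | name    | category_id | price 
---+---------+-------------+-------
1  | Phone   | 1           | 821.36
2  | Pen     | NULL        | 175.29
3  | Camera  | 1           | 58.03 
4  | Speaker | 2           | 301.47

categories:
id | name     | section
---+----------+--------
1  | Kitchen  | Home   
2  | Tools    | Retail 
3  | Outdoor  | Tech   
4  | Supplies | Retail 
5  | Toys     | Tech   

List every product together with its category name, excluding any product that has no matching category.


INNER JOIN keeps only products rows whose category_id matches an id in categories. Walk through each product:
  - product 1 (Phone): category_id=1 -> matches Kitchen
  - product 2 (Pen): category_id=NULL, no match -> dropped
  - product 3 (Camera): category_id=1 -> matches Kitchen
  - product 4 (Speaker): category_id=2 -> matches Tools
So 1 of 4 rows is dropped.

SQL:
SELECT a.name, b.name AS category
FROM products a
INNER JOIN categories b ON a.category_id = b.id

Result:
name    | category
--------+---------
Phone   | Kitchen 
Camera  | Kitchen 
Speaker | Tools   


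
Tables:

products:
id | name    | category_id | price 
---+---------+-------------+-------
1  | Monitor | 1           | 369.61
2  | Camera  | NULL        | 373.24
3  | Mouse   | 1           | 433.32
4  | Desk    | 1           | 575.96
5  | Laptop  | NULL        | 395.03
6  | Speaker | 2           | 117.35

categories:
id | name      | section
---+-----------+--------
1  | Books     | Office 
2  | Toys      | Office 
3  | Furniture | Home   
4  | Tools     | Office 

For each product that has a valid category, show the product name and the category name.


INNER JOIN keeps only products rows whose category_id matches an id in categories. Walk through each product:
  - product 1 (Monitor): category_id=1 -> matches Books
  - product 2 (Camera): category_id=NULL, no match -> dropped
  - product 3 (Mouse): category_id=1 -> matches Books
  - product 4 (Desk): category_id=1 -> matches Books
  - product 5 (Laptop): category_id=NULL, no match -> dropped
  - product 6 (Speaker): category_id=2 -> matches Toys
So 2 of 6 rows are dropped.

SQL:
SELECT a.name, b.name AS category
FROM products a
INNER JOIN categories b ON a.category_id = b.id

Result:
name    | category
--------+---------
Monitor | Books   
Mouse   | Books   
Desk    | Books   
Speaker | Toys    


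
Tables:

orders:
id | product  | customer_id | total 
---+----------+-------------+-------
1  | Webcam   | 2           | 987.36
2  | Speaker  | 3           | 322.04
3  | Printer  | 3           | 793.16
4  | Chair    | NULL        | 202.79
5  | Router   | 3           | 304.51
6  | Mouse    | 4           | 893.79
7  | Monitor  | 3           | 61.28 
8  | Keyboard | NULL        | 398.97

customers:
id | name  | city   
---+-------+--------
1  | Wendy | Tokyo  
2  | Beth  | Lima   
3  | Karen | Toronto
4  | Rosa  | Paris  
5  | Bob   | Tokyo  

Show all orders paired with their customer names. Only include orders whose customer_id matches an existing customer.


INNER JOIN keeps only orders rows whose customer_id matches an id in customers. Walk through each order:
  - order 1 (Webcam): customer_id=2 -> matches Beth
  - order 2 (Speaker): customer_id=3 -> matches Karen
  - order 3 (Printer): customer_id=3 -> matches Karen
  - order 4 (Chair): customer_id=NULL, no match -> dropped
  - order 5 (Router): customer_id=3 -> matches Karen
  - order 6 (Mouse): customer_id=4 -> matches Rosa
  - order 7 (Monitor): customer_id=3 -> matches Karen
  - order 8 (Keyboard): customer_id=NULL, no match -> dropped
So 2 of 8 rows are dropped.

SQL:
SELECT a.product, b.name AS customer
FROM orders a
INNER JOIN customers b ON a.customer_id = b.id

Result:
product | customer
--------+---------
Webcam  | Beth    
Speaker | Karen   
Printer | Karen   
Router  | Karen   
Mouse   | Rosa    
Monitor | Karen   


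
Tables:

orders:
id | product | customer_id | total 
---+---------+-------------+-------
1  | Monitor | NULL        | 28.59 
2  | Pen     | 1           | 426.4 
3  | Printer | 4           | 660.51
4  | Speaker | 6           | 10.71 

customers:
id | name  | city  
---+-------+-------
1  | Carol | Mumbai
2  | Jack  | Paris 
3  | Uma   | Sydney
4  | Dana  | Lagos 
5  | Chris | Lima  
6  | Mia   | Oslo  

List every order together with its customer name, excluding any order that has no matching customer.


INNER JOIN keeps only orders rows whose customer_id matches an id in customers. Walk through each order:
  - order 1 (Monitor): customer_id=NULL, no match -> dropped
  - order 2 (Pen): customer_id=1 -> matches Carol
  - order 3 (Printer): customer_id=4 -> matches Dana
  - order 4 (Speaker): customer_id=6 -> matches Mia
So 1 of 4 rows is dropped.

SQL:
SELECT a.product, b.name AS customer
FROM orders a
INNER JOIN customers b ON a.customer_id = b.id

Result:
product | customer
--------+---------
Pen     | Carol   
Printer | Dana    
Speaker | Mia     


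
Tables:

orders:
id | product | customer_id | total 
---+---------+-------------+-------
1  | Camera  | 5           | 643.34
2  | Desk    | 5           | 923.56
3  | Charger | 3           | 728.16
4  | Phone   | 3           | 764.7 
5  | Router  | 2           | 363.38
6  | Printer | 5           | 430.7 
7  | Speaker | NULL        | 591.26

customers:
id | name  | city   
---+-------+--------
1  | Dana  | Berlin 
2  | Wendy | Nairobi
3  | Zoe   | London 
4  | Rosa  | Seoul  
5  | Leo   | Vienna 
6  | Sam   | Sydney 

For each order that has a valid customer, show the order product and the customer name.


INNER JOIN keeps only orders rows whose customer_id matches an id in customers. Walk through each order:
  - order 1 (Camera): customer_id=5 -> matches Leo
  - order 2 (Desk): customer_id=5 -> matches Leo
  - order 3 (Charger): customer_id=3 -> matches Zoe
  - order 4 (Phone): customer_id=3 -> matches Zoe
  - order 5 (Router): customer_id=2 -> matches Wendy
  - order 6 (Printer): customer_id=5 -> matches Leo
  - order 7 (Speaker): customer_id=NULL, no match -> dropped
So 1 of 7 rows is dropped.

SQL:
SELECT a.product, b.name AS customer
FROM orders a
INNER JOIN customers b ON a.customer_id = b.id

Result:
product | customer
--------+---------
Camera  | Leo     
Desk    | Leo     
Charger | Zoe     
Phone   | Zoe     
Router  | Wendy   
Printer | Leo     


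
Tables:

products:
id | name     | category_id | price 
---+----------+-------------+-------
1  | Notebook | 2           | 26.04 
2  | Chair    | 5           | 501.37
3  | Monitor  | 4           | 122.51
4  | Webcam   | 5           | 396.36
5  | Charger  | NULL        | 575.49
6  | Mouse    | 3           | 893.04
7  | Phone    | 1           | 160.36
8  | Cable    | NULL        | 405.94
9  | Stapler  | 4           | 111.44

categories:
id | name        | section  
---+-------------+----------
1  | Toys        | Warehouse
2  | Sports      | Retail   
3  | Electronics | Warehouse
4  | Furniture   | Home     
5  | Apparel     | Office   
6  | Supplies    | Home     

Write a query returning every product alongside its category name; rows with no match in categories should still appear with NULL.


LEFT JOIN keeps every row from products (the left table); where category_id has no match in categories, the category columns become NULL. Walk through each product:
  - product 1 (Notebook): category_id=2 -> matches Sports
  - product 2 (Chair): category_id=5 -> matches Apparel
  - product 3 (Monitor): category_id=4 -> matches Furniture
  - product 4 (Webcam): category_id=5 -> matches Apparel
  - product 5 (Charger): category_id=NULL, no match -> kept with NULL
  - product 6 (Mouse): category_id=3 -> matches Electronics
  - product 7 (Phone): category_id=1 -> matches Toys
  - product 8 (Cable): category_id=NULL, no match -> kept with NULL
  - product 9 (Stapler): category_id=4 -> matches Furniture
All 9 rows appear; 2 have NULL category.

SQL:
SELECT a.name, b.name AS category
FROM products a
LEFT JOIN categories b ON a.category_id = b.id

Result:
name     | category   
---------+------------
Notebook | Sports     
Chair    | Apparel    
Monitor  | Furniture  
Webcam   | Apparel    
Charger  | NULL       
Mouse    | Electronics
Phone    | Toys       
Cable    | NULL       
Stapler  | Furniture  
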